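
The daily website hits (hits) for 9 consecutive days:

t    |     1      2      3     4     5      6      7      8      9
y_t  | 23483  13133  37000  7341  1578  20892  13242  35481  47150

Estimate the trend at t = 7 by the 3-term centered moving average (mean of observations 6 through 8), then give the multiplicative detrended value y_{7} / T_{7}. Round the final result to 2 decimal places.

0.57

Trend T_7 = (20892 + 13242 + 35481) / 3 = 69615/3 = 23205.0000
Ratio to trend: 13242 / 23205.0000 = 0.57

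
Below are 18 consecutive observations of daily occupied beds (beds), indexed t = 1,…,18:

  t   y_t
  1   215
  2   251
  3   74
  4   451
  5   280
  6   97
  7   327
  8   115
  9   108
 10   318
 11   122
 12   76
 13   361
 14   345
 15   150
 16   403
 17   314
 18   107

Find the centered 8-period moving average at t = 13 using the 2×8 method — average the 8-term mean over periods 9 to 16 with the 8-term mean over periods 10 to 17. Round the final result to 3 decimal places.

248.250

Sum over 9–16: 108 + 318 + 122 + 76 + 361 + 345 + 150 + 403 = 1883
Sum over 10–17: 318 + 122 + 76 + 361 + 345 + 150 + 403 + 314 = 2089
CMA at t=13 = (1883 + 2089) / (2·8) = 3972 / 16 = 248.250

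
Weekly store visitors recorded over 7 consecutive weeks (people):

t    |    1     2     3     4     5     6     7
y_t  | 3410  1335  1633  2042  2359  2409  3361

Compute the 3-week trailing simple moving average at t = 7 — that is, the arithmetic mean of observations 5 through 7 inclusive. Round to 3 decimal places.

2709.667

Sum of periods 5–7: 2359 + 2409 + 3361 = 8129
Divide by 3: 8129 / 3 = 2709.667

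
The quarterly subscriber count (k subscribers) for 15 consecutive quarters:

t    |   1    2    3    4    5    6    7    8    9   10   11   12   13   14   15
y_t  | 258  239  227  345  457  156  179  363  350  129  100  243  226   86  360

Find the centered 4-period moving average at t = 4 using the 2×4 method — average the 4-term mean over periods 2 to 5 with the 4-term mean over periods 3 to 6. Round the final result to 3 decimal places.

Sum over 2–5: 239 + 227 + 345 + 457 = 1268
Sum over 3–6: 227 + 345 + 457 + 156 = 1185
CMA at t=4 = (1268 + 1185) / (2·4) = 2453 / 8 = 306.625

306.625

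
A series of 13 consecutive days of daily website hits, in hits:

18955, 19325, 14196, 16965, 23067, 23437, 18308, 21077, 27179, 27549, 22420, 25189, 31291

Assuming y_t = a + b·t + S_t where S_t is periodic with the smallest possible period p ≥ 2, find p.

First differences y_{t+1} − y_t: 370, -5129, 2769, 6102, 370, -5129, 2769, 6102, 370, -5129, …
The difference pattern repeats every 4 terms and not for any smaller step, so p = 4.

4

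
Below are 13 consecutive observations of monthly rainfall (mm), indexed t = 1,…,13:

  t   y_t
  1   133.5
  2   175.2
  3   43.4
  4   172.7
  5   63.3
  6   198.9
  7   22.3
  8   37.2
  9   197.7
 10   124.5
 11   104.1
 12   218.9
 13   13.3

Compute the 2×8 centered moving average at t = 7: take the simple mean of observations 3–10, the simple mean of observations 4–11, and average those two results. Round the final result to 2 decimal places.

111.29

Sum over 3–10: 43.4 + 172.7 + 63.3 + 198.9 + 22.3 + 37.2 + 197.7 + 124.5 = 860.0
Sum over 4–11: 172.7 + 63.3 + 198.9 + 22.3 + 37.2 + 197.7 + 124.5 + 104.1 = 920.7
CMA at t=7 = (860.0 + 920.7) / (2·8) = 1780.7 / 16 = 111.29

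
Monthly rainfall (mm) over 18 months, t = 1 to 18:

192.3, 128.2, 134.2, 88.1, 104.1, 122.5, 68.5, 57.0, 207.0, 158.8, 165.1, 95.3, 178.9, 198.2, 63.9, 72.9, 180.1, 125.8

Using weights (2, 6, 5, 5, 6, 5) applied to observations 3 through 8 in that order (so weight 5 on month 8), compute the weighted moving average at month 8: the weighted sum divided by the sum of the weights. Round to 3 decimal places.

Weighted sum: 2·134.2 + 6·88.1 + 5·104.1 + 5·122.5 + 6·68.5 + 5·57.0 = 268.4 + 528.6 + 520.5 + 612.5 + 411.0 + 285.0 = 2626.0
Weight total: 2 + 6 + 5 + 5 + 6 + 5 = 29
WMA = 2626.0 / 29 = 90.552

90.552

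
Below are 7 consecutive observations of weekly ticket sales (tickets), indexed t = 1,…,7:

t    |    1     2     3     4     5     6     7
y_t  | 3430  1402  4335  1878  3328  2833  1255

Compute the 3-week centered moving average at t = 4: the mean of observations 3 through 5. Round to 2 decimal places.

Sum of periods 3–5: 4335 + 1878 + 3328 = 9541
Divide by 3: 9541 / 3 = 3180.33

3180.33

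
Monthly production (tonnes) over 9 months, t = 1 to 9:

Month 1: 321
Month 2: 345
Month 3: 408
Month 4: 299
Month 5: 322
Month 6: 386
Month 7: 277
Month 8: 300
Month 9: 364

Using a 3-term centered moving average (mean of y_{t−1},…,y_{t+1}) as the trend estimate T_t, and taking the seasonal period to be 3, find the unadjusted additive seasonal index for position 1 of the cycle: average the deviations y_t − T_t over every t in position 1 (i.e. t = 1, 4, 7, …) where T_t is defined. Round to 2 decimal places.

-44.00

Season position 1 occurs at t = 4, 7 (where T_t is defined).
t=4: T_4 = 343.0000; y_4 − T_4 = 299 − 343.0000 = -44.0000
t=7: T_7 = 321.0000; y_7 − T_7 = 277 − 321.0000 = -44.0000
Mean deviation: (-44.0000 + -44.0000) / 2 = -44.00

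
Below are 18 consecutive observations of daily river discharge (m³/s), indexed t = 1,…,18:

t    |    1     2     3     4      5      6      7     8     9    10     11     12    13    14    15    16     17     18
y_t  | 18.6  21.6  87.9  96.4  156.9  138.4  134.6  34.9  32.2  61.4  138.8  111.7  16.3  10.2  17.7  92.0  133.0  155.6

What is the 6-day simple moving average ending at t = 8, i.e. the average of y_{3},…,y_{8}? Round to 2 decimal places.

108.18

Sum of periods 3–8: 87.9 + 96.4 + 156.9 + 138.4 + 134.6 + 34.9 = 649.1
Divide by 6: 649.1 / 6 = 108.18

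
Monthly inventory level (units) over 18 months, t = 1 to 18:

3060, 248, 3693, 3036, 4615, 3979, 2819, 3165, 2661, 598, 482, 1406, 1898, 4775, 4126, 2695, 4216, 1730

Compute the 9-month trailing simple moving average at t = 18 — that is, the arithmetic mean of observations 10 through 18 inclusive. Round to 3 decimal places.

Sum of periods 10–18: 598 + 482 + 1406 + 1898 + 4775 + 4126 + 2695 + 4216 + 1730 = 21926
Divide by 9: 21926 / 9 = 2436.222

2436.222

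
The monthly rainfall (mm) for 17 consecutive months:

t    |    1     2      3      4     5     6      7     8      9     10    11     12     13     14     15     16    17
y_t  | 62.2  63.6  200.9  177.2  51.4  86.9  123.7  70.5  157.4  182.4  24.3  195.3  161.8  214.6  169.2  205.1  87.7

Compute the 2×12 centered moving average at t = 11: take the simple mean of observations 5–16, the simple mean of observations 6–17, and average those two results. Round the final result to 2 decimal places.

Sum over 5–16: 51.4 + 86.9 + 123.7 + 70.5 + 157.4 + 182.4 + 24.3 + 195.3 + 161.8 + 214.6 + 169.2 + 205.1 = 1642.6
Sum over 6–17: 86.9 + 123.7 + 70.5 + 157.4 + 182.4 + 24.3 + 195.3 + 161.8 + 214.6 + 169.2 + 205.1 + 87.7 = 1678.9
CMA at t=11 = (1642.6 + 1678.9) / (2·12) = 3321.5 / 24 = 138.40

138.40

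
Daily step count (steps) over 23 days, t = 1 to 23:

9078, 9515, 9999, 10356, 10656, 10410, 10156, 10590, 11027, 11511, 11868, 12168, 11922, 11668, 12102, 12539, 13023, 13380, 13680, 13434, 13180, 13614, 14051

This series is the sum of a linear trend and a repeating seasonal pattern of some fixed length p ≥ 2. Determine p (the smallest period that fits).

7

First differences y_{t+1} − y_t: 437, 484, 357, 300, -246, -254, 434, 437, 484, 357, 300, -246, -254, 434, 437, 484, …
The difference pattern repeats every 7 terms and not for any smaller step, so p = 7.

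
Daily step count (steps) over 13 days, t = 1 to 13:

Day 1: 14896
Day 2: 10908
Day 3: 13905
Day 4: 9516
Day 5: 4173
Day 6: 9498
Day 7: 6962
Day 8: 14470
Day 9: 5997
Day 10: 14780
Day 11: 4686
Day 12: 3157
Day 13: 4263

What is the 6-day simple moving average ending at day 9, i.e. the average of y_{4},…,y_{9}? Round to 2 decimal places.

Sum of periods 4–9: 9516 + 4173 + 9498 + 6962 + 14470 + 5997 = 50616
Divide by 6: 50616 / 6 = 8436.00

8436.00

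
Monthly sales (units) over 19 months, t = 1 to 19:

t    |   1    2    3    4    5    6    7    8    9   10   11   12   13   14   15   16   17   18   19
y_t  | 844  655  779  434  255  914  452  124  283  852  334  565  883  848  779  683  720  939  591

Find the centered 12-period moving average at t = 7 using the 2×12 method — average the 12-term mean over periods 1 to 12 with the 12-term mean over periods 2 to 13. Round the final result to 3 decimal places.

Sum over 1–12: 844 + 655 + 779 + 434 + 255 + 914 + 452 + 124 + 283 + 852 + 334 + 565 = 6491
Sum over 2–13: 655 + 779 + 434 + 255 + 914 + 452 + 124 + 283 + 852 + 334 + 565 + 883 = 6530
CMA at t=7 = (6491 + 6530) / (2·12) = 13021 / 24 = 542.542

542.542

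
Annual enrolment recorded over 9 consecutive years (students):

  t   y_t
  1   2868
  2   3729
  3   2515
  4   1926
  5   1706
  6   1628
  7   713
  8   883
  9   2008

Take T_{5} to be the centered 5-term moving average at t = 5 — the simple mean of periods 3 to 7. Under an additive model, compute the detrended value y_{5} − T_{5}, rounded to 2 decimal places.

8.40

Trend T_5 = (2515 + 1926 + 1706 + 1628 + 713) / 5 = 8488/5 = 1697.6000
Detrended value: 1706 − 1697.6000 = 8.40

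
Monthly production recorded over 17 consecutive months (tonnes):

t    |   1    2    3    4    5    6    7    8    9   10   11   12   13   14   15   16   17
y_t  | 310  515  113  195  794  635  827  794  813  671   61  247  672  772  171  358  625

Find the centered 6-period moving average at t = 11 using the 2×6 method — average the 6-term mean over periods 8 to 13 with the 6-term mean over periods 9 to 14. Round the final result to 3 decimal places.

541.167

Sum over 8–13: 794 + 813 + 671 + 61 + 247 + 672 = 3258
Sum over 9–14: 813 + 671 + 61 + 247 + 672 + 772 = 3236
CMA at t=11 = (3258 + 3236) / (2·6) = 6494 / 12 = 541.167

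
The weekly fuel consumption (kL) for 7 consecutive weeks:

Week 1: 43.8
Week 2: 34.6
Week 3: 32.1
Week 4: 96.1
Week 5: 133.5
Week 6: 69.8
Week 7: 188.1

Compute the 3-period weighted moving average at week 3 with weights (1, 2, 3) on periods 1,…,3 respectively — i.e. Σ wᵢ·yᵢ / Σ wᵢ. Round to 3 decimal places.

34.883

Weighted sum: 1·43.8 + 2·34.6 + 3·32.1 = 43.8 + 69.2 + 96.3 = 209.3
Weight total: 1 + 2 + 3 = 6
WMA = 209.3 / 6 = 34.883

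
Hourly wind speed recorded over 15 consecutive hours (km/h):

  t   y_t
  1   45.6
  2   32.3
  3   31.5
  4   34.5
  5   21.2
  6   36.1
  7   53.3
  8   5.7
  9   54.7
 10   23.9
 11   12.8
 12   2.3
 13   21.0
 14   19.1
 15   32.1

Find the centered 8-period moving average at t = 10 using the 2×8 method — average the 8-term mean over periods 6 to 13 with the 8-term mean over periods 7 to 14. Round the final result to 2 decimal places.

Sum over 6–13: 36.1 + 53.3 + 5.7 + 54.7 + 23.9 + 12.8 + 2.3 + 21.0 = 209.8
Sum over 7–14: 53.3 + 5.7 + 54.7 + 23.9 + 12.8 + 2.3 + 21.0 + 19.1 = 192.8
CMA at t=10 = (209.8 + 192.8) / (2·8) = 402.6 / 16 = 25.16

25.16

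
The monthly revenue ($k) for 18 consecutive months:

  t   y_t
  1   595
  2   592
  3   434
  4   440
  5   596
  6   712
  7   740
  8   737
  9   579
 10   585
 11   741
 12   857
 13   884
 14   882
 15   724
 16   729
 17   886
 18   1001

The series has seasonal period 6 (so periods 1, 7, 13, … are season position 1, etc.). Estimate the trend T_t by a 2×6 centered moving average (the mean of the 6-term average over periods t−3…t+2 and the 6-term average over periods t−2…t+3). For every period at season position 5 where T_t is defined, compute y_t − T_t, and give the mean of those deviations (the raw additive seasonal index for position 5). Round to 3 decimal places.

-1.667

Season position 5 occurs at t = 5, 11 (where T_t is defined).
t=5: T_5 = 597.75000; y_5 − T_5 = 596 − 597.75000 = -1.75000
t=11: T_11 = 742.58333; y_11 − T_11 = 741 − 742.58333 = -1.58333
Mean deviation: (-1.75000 + -1.58333) / 2 = -1.667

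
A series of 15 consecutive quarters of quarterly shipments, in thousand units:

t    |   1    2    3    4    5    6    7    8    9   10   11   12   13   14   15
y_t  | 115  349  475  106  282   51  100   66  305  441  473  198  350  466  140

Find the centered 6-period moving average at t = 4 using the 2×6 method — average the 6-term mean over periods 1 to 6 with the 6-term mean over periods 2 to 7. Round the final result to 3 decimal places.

228.417

Sum over 1–6: 115 + 349 + 475 + 106 + 282 + 51 = 1378
Sum over 2–7: 349 + 475 + 106 + 282 + 51 + 100 = 1363
CMA at t=4 = (1378 + 1363) / (2·6) = 2741 / 12 = 228.417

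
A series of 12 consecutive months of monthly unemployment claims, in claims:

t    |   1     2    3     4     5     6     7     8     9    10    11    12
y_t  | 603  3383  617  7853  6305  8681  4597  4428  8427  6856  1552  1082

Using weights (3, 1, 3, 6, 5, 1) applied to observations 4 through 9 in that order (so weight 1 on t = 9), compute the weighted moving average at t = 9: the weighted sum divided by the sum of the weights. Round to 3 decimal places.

Weighted sum: 3·7853 + 1·6305 + 3·8681 + 6·4597 + 5·4428 + 1·8427 = 23559 + 6305 + 26043 + 27582 + 22140 + 8427 = 114056
Weight total: 3 + 1 + 3 + 6 + 5 + 1 = 19
WMA = 114056 / 19 = 6002.947

6002.947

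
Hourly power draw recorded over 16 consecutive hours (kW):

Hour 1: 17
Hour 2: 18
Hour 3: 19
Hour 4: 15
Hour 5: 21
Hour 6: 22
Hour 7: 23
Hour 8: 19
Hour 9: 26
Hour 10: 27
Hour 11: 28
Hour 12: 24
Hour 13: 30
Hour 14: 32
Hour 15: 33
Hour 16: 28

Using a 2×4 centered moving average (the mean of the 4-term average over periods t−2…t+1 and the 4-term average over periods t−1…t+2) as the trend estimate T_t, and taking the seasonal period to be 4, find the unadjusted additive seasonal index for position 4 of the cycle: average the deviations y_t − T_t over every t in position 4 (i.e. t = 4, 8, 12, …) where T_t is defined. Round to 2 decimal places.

Season position 4 occurs at t = 4, 8, 12 (where T_t is defined).
t=4: T_4 = 18.7500; y_4 − T_4 = 15 − 18.7500 = -3.7500
t=8: T_8 = 23.1250; y_8 − T_8 = 19 − 23.1250 = -4.1250
t=12: T_12 = 27.8750; y_12 − T_12 = 24 − 27.8750 = -3.8750
Mean deviation: (-3.7500 + -4.1250 + -3.8750) / 3 = -3.92

-3.92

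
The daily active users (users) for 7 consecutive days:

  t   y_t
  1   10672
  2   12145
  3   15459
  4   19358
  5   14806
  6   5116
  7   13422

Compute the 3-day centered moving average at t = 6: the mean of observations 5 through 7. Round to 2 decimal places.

11114.67

Sum of periods 5–7: 14806 + 5116 + 13422 = 33344
Divide by 3: 33344 / 3 = 11114.67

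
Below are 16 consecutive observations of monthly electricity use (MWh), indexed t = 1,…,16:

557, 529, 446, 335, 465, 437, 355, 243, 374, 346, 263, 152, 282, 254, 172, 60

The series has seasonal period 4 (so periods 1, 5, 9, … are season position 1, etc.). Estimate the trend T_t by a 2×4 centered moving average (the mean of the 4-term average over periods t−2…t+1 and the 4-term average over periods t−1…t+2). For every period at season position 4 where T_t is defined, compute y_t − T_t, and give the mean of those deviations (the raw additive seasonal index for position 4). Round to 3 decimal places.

Season position 4 occurs at t = 4, 8, 12 (where T_t is defined).
t=4: T_4 = 432.25000; y_4 − T_4 = 335 − 432.25000 = -97.25000
t=8: T_8 = 340.87500; y_8 − T_8 = 243 − 340.87500 = -97.87500
t=12: T_12 = 249.25000; y_12 − T_12 = 152 − 249.25000 = -97.25000
Mean deviation: (-97.25000 + -97.87500 + -97.25000) / 3 = -97.458

-97.458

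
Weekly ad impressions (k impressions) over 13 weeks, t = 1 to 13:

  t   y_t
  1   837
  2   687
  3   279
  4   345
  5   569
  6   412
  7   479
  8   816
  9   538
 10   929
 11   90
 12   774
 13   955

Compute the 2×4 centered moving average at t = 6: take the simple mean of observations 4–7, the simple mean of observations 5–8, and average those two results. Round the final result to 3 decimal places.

510.125

Sum over 4–7: 345 + 569 + 412 + 479 = 1805
Sum over 5–8: 569 + 412 + 479 + 816 = 2276
CMA at t=6 = (1805 + 2276) / (2·4) = 4081 / 8 = 510.125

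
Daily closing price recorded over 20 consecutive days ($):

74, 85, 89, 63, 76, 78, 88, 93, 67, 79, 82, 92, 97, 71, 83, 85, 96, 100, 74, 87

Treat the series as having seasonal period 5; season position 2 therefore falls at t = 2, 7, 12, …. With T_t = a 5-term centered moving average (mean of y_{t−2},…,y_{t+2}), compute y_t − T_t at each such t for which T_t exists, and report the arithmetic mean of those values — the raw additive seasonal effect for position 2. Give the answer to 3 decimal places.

Season position 2 occurs at t = 7, 12, 17 (where T_t is defined).
t=7: T_7 = 80.40000; y_7 − T_7 = 88 − 80.40000 = 7.60000
t=12: T_12 = 84.20000; y_12 − T_12 = 92 − 84.20000 = 7.80000
t=17: T_17 = 87.60000; y_17 − T_17 = 96 − 87.60000 = 8.40000
Mean deviation: (7.60000 + 7.80000 + 8.40000) / 3 = 7.933

7.933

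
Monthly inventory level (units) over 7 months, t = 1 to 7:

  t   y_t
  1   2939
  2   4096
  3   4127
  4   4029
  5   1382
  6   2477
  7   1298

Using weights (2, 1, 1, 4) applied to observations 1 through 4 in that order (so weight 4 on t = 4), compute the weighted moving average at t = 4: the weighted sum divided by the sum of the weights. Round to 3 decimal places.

Weighted sum: 2·2939 + 1·4096 + 1·4127 + 4·4029 = 5878 + 4096 + 4127 + 16116 = 30217
Weight total: 2 + 1 + 1 + 4 = 8
WMA = 30217 / 8 = 3777.125

3777.125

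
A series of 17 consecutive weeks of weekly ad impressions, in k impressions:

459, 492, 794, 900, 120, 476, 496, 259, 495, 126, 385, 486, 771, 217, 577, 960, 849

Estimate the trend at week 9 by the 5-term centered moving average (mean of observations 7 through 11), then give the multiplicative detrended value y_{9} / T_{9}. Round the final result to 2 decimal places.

Trend T_9 = (496 + 259 + 495 + 126 + 385) / 5 = 1761/5 = 352.2000
Ratio to trend: 495 / 352.2000 = 1.41

1.41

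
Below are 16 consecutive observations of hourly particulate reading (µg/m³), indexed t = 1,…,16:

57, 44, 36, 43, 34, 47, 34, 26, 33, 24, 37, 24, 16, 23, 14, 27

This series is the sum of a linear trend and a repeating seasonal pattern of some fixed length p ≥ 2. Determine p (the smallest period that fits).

First differences y_{t+1} − y_t: -13, -8, 7, -9, 13, -13, -8, 7, -9, 13, -13, -8, …
The difference pattern repeats every 5 terms and not for any smaller step, so p = 5.

5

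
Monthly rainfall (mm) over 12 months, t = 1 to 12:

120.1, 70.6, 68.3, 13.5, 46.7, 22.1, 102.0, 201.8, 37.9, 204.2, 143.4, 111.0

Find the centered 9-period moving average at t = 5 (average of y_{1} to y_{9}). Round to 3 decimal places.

Sum of periods 1–9: 120.1 + 70.6 + 68.3 + 13.5 + 46.7 + 22.1 + 102.0 + 201.8 + 37.9 = 683.0
Divide by 9: 683.0 / 9 = 75.889

75.889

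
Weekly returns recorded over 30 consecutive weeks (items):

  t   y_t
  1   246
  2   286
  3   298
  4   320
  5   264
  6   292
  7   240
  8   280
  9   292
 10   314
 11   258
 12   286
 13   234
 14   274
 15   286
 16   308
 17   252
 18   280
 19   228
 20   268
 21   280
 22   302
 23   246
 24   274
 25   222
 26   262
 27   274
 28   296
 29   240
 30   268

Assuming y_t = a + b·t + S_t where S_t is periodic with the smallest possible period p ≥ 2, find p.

First differences y_{t+1} − y_t: 40, 12, 22, -56, 28, -52, 40, 12, 22, -56, 28, -52, 40, 12, …
The difference pattern repeats every 6 terms and not for any smaller step, so p = 6.

6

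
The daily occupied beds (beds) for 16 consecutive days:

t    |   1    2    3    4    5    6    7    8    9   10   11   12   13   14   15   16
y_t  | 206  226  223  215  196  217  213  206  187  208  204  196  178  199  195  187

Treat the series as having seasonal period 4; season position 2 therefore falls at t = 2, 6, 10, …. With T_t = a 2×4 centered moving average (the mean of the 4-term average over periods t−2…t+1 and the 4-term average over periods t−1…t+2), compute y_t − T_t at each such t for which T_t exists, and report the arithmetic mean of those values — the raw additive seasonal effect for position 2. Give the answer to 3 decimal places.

8.000

Season position 2 occurs at t = 6, 10, 14 (where T_t is defined).
t=6: T_6 = 209.12500; y_6 − T_6 = 217 − 209.12500 = 7.87500
t=10: T_10 = 200.00000; y_10 − T_10 = 208 − 200.00000 = 8.00000
t=14: T_14 = 190.87500; y_14 − T_14 = 199 − 190.87500 = 8.12500
Mean deviation: (7.87500 + 8.00000 + 8.12500) / 3 = 8.000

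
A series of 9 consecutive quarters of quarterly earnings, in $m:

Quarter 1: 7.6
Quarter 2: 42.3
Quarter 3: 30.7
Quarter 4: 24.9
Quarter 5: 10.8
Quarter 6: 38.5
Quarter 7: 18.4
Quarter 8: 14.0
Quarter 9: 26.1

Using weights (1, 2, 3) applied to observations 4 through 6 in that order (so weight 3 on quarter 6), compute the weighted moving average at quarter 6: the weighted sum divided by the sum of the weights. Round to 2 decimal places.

Weighted sum: 1·24.9 + 2·10.8 + 3·38.5 = 24.9 + 21.6 + 115.5 = 162.0
Weight total: 1 + 2 + 3 = 6
WMA = 162.0 / 6 = 27.00

27.00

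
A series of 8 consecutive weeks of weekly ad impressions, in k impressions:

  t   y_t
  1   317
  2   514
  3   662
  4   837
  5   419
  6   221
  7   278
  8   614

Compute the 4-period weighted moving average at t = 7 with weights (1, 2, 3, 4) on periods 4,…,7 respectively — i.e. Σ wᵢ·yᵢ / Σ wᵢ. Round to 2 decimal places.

345.00

Weighted sum: 1·837 + 2·419 + 3·221 + 4·278 = 837 + 838 + 663 + 1112 = 3450
Weight total: 1 + 2 + 3 + 4 = 10
WMA = 3450 / 10 = 345.00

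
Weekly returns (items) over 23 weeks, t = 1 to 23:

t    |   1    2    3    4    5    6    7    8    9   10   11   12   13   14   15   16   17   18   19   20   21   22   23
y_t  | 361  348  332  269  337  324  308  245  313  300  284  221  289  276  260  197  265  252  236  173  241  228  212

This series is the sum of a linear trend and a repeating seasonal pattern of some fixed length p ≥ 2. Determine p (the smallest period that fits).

4

First differences y_{t+1} − y_t: -13, -16, -63, 68, -13, -16, -63, 68, -13, -16, …
The difference pattern repeats every 4 terms and not for any smaller step, so p = 4.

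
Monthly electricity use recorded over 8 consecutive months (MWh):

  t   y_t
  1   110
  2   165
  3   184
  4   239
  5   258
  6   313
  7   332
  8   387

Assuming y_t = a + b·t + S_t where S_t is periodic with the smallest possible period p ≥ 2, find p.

2

First differences y_{t+1} − y_t: 55, 19, 55, 19, 55, 19, …
The difference pattern repeats every 2 terms and not for any smaller step, so p = 2.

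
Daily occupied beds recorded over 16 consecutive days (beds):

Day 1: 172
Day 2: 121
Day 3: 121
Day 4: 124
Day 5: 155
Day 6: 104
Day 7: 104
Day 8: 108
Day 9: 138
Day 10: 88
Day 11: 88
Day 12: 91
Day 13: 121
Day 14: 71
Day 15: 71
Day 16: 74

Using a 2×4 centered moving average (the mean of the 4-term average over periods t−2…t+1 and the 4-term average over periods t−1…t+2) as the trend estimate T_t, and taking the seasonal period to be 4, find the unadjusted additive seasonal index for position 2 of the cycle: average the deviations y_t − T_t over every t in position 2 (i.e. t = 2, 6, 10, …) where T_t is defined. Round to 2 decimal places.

Season position 2 occurs at t = 6, 10, 14 (where T_t is defined).
t=6: T_6 = 119.7500; y_6 − T_6 = 104 − 119.7500 = -15.7500
t=10: T_10 = 103.3750; y_10 − T_10 = 88 − 103.3750 = -15.3750
t=14: T_14 = 86.3750; y_14 − T_14 = 71 − 86.3750 = -15.3750
Mean deviation: (-15.7500 + -15.3750 + -15.3750) / 3 = -15.50

-15.50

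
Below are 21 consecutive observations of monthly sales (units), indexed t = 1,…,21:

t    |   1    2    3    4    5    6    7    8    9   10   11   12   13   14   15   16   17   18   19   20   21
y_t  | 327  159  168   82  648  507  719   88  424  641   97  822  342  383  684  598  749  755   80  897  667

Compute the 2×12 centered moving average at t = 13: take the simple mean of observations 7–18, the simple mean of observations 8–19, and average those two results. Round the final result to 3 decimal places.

498.542

Sum over 7–18: 719 + 88 + 424 + 641 + 97 + 822 + 342 + 383 + 684 + 598 + 749 + 755 = 6302
Sum over 8–19: 88 + 424 + 641 + 97 + 822 + 342 + 383 + 684 + 598 + 749 + 755 + 80 = 5663
CMA at t=13 = (6302 + 5663) / (2·12) = 11965 / 24 = 498.542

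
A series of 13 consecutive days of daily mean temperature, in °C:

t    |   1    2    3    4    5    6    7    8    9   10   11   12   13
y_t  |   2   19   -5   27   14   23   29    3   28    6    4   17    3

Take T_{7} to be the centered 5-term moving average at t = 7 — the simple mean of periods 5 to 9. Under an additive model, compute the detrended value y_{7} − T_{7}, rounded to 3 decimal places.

Trend T_7 = (14 + 23 + 29 + 3 + 28) / 5 = 97/5 = 19.40000
Detrended value: 29 − 19.40000 = 9.600

9.600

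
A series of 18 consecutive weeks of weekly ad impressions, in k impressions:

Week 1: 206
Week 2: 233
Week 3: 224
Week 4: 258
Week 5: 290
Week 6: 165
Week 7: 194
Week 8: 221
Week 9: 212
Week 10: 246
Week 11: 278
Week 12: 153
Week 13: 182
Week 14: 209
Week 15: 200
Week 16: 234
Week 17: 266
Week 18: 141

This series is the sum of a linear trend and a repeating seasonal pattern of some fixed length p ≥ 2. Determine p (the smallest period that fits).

First differences y_{t+1} − y_t: 27, -9, 34, 32, -125, 29, 27, -9, 34, 32, -125, 29, 27, -9, …
The difference pattern repeats every 6 terms and not for any smaller step, so p = 6.

6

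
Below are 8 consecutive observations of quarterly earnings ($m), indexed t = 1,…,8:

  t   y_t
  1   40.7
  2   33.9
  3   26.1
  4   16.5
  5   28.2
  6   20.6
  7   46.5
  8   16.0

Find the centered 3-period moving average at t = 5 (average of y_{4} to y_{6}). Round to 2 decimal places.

Sum of periods 4–6: 16.5 + 28.2 + 20.6 = 65.3
Divide by 3: 65.3 / 3 = 21.77

21.77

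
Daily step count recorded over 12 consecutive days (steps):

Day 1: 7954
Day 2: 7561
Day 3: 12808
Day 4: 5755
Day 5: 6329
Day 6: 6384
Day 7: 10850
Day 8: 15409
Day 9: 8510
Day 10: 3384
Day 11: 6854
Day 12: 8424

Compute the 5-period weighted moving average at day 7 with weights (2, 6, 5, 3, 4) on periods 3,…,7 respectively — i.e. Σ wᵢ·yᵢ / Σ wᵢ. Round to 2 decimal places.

7717.15

Weighted sum: 2·12808 + 6·5755 + 5·6329 + 3·6384 + 4·10850 = 25616 + 34530 + 31645 + 19152 + 43400 = 154343
Weight total: 2 + 6 + 5 + 3 + 4 = 20
WMA = 154343 / 20 = 7717.15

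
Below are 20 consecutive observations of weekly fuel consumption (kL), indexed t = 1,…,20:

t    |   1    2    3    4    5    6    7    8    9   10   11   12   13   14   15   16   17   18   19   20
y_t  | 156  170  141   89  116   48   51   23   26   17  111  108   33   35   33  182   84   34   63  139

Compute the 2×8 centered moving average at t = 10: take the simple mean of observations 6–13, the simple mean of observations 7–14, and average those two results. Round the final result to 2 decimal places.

Sum over 6–13: 48 + 51 + 23 + 26 + 17 + 111 + 108 + 33 = 417
Sum over 7–14: 51 + 23 + 26 + 17 + 111 + 108 + 33 + 35 = 404
CMA at t=10 = (417 + 404) / (2·8) = 821 / 16 = 51.31

51.31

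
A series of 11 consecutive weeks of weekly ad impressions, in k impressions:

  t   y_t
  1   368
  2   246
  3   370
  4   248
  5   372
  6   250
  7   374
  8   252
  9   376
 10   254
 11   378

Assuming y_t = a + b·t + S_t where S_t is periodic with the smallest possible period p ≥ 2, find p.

First differences y_{t+1} − y_t: -122, 124, -122, 124, -122, 124, …
The difference pattern repeats every 2 terms and not for any smaller step, so p = 2.

2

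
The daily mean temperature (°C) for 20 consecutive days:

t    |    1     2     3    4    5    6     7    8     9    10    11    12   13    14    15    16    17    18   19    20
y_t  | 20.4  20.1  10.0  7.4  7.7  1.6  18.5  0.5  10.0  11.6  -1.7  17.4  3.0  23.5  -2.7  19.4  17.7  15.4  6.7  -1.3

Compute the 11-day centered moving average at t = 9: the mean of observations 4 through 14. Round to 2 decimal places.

9.05

Sum of periods 4–14: 7.4 + 7.7 + 1.6 + 18.5 + 0.5 + 10.0 + 11.6 + (-1.7) + 17.4 + 3.0 + 23.5 = 99.5
Divide by 11: 99.5 / 11 = 9.05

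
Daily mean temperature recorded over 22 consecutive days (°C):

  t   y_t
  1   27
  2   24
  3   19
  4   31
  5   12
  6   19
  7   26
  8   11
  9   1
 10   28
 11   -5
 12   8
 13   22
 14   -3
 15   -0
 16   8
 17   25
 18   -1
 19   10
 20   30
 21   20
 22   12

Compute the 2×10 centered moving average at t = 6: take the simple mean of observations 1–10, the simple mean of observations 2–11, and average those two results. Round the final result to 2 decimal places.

Sum over 1–10: 27 + 24 + 19 + 31 + 12 + 19 + 26 + 11 + 1 + 28 = 198
Sum over 2–11: 24 + 19 + 31 + 12 + 19 + 26 + 11 + 1 + 28 + (-5) = 166
CMA at t=6 = (198 + 166) / (2·10) = 364 / 20 = 18.20

18.20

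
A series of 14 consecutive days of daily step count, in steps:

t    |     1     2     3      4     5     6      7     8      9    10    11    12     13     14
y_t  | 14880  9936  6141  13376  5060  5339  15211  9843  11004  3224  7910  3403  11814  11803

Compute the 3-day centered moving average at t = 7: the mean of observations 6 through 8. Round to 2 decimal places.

10131.00

Sum of periods 6–8: 5339 + 15211 + 9843 = 30393
Divide by 3: 30393 / 3 = 10131.00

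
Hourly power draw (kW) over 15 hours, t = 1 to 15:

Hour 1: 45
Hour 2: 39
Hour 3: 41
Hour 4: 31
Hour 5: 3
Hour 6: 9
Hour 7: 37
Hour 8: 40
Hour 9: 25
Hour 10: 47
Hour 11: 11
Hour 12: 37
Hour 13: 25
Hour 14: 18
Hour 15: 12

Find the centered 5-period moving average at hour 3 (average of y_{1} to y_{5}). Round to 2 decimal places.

31.80

Sum of periods 1–5: 45 + 39 + 41 + 31 + 3 = 159
Divide by 5: 159 / 5 = 31.80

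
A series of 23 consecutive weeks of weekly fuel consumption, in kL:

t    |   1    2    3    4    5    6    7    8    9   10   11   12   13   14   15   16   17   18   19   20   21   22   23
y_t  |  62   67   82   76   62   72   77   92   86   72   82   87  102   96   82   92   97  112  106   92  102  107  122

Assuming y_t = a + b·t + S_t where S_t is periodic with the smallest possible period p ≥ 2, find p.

5

First differences y_{t+1} − y_t: 5, 15, -6, -14, 10, 5, 15, -6, -14, 10, 5, 15, …
The difference pattern repeats every 5 terms and not for any smaller step, so p = 5.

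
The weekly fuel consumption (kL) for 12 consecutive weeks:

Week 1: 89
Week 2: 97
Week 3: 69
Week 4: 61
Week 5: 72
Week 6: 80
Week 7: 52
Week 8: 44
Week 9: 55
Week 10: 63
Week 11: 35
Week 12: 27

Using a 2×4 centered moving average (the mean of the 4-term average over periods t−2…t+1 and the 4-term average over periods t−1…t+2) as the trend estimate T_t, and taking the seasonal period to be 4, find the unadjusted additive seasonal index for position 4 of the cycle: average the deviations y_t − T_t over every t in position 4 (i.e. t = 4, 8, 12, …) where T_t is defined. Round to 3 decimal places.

Season position 4 occurs at t = 4, 8 (where T_t is defined).
t=4: T_4 = 72.62500; y_4 − T_4 = 61 − 72.62500 = -11.62500
t=8: T_8 = 55.62500; y_8 − T_8 = 44 − 55.62500 = -11.62500
Mean deviation: (-11.62500 + -11.62500) / 2 = -11.625

-11.625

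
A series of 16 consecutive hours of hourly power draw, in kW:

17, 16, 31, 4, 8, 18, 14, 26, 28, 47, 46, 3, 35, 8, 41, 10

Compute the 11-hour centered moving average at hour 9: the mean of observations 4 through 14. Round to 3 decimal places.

21.545

Sum of periods 4–14: 4 + 8 + 18 + 14 + 26 + 28 + 47 + 46 + 3 + 35 + 8 = 237
Divide by 11: 237 / 11 = 21.545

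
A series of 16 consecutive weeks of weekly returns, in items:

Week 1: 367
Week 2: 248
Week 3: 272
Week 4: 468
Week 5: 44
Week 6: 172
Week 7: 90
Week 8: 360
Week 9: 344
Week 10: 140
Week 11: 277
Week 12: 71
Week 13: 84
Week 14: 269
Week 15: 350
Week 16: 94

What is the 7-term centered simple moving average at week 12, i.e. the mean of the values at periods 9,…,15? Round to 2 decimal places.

219.29

Sum of periods 9–15: 344 + 140 + 277 + 71 + 84 + 269 + 350 = 1535
Divide by 7: 1535 / 7 = 219.29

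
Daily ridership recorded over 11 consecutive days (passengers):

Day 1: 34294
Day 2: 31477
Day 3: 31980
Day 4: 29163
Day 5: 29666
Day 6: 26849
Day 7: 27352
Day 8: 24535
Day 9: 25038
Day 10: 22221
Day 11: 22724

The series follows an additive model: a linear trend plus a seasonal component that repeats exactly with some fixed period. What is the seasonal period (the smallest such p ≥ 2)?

2

First differences y_{t+1} − y_t: -2817, 503, -2817, 503, -2817, 503, …
The difference pattern repeats every 2 terms and not for any smaller step, so p = 2.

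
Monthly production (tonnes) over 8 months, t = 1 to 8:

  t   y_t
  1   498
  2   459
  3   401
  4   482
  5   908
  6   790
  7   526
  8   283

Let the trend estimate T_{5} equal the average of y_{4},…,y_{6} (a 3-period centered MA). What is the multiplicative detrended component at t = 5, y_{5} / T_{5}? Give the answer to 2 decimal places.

Trend T_5 = (482 + 908 + 790) / 3 = 2180/3 = 726.6667
Ratio to trend: 908 / 726.6667 = 1.25

1.25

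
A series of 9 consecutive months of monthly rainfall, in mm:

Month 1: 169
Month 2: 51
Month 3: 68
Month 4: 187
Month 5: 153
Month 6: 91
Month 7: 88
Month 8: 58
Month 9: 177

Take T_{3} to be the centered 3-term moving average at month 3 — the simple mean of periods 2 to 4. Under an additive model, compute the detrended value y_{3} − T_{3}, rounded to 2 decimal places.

-34.00

Trend T_3 = (51 + 68 + 187) / 3 = 306/3 = 102.0000
Detrended value: 68 − 102.0000 = -34.00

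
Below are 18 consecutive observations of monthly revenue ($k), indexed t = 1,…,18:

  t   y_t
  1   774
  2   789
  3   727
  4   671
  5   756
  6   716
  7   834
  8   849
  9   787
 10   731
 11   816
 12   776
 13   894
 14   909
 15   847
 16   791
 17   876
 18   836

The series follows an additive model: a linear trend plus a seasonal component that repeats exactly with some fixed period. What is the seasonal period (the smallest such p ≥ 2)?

6

First differences y_{t+1} − y_t: 15, -62, -56, 85, -40, 118, 15, -62, -56, 85, -40, 118, 15, -62, …
The difference pattern repeats every 6 terms and not for any smaller step, so p = 6.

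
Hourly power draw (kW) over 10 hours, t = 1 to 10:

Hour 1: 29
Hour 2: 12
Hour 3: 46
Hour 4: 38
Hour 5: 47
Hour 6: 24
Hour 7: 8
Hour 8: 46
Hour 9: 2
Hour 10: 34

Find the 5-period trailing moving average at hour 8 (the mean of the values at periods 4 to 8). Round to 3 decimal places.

32.600

Sum of periods 4–8: 38 + 47 + 24 + 8 + 46 = 163
Divide by 5: 163 / 5 = 32.600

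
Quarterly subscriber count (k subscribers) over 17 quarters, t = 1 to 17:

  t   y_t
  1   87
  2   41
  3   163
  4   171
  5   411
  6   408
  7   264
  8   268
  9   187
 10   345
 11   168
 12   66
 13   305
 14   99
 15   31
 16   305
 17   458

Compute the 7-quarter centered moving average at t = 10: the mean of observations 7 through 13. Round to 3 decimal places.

Sum of periods 7–13: 264 + 268 + 187 + 345 + 168 + 66 + 305 = 1603
Divide by 7: 1603 / 7 = 229.000

229.000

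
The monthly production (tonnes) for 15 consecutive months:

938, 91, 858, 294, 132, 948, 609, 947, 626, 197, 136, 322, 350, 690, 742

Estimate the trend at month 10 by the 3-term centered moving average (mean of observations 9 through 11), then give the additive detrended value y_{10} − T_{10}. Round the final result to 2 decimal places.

Trend T_10 = (626 + 197 + 136) / 3 = 959/3 = 319.6667
Detrended value: 197 − 319.6667 = -122.67

-122.67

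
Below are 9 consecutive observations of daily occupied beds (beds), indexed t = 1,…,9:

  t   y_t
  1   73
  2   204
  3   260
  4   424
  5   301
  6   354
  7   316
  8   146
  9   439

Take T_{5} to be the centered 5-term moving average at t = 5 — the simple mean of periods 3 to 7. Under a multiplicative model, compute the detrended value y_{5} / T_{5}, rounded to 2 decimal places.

Trend T_5 = (260 + 424 + 301 + 354 + 316) / 5 = 1655/5 = 331.0000
Ratio to trend: 301 / 331.0000 = 0.91

0.91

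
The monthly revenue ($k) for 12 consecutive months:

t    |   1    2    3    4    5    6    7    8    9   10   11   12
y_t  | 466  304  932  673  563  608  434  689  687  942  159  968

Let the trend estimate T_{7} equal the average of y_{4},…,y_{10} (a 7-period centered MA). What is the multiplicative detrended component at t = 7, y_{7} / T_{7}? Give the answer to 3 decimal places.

Trend T_7 = (673 + 563 + 608 + 434 + 689 + 687 + 942) / 7 = 4596/7 = 656.57143
Ratio to trend: 434 / 656.57143 = 0.661

0.661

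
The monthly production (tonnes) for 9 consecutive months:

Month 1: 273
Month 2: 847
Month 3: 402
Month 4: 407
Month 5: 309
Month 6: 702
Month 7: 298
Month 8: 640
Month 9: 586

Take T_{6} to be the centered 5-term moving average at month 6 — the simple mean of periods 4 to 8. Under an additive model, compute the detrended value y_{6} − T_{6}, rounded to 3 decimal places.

230.800

Trend T_6 = (407 + 309 + 702 + 298 + 640) / 5 = 2356/5 = 471.20000
Detrended value: 702 − 471.20000 = 230.800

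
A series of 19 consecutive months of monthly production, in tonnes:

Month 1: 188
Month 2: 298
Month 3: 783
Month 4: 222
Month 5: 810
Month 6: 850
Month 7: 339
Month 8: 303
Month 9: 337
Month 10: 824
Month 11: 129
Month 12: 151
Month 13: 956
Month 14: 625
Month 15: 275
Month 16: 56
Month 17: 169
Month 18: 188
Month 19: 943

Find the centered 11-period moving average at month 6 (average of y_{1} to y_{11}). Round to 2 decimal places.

Sum of periods 1–11: 188 + 298 + 783 + 222 + 810 + 850 + 339 + 303 + 337 + 824 + 129 = 5083
Divide by 11: 5083 / 11 = 462.09

462.09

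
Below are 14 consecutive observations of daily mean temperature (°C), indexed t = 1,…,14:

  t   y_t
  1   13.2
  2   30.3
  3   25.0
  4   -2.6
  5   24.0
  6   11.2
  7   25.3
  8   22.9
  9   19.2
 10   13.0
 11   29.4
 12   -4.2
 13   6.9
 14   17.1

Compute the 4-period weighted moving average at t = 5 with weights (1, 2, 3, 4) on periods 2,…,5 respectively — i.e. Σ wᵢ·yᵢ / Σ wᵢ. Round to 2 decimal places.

Weighted sum: 1·30.3 + 2·25.0 + 3·-2.6 + 4·24.0 = 30.3 + 50.0 + -7.8 + 96.0 = 168.5
Weight total: 1 + 2 + 3 + 4 = 10
WMA = 168.5 / 10 = 16.85

16.85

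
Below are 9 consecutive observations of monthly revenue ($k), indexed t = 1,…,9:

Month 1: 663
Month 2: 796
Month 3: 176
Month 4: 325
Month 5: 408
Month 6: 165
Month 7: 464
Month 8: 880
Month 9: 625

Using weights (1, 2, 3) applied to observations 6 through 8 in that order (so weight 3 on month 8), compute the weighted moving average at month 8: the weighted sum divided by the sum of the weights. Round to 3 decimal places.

Weighted sum: 1·165 + 2·464 + 3·880 = 165 + 928 + 2640 = 3733
Weight total: 1 + 2 + 3 = 6
WMA = 3733 / 6 = 622.167

622.167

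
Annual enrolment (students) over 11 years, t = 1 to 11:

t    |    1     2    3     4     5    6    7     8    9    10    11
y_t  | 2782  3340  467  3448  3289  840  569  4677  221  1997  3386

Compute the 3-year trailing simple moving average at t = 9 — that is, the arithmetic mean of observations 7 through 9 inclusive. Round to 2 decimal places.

1822.33

Sum of periods 7–9: 569 + 4677 + 221 = 5467
Divide by 3: 5467 / 3 = 1822.33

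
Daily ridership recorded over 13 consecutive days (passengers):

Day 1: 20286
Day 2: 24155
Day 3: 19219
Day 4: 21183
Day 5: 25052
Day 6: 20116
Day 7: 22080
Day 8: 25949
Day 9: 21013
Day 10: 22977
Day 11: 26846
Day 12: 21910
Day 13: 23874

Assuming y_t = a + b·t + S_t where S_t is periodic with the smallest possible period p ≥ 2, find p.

3

First differences y_{t+1} − y_t: 3869, -4936, 1964, 3869, -4936, 1964, 3869, -4936, …
The difference pattern repeats every 3 terms and not for any smaller step, so p = 3.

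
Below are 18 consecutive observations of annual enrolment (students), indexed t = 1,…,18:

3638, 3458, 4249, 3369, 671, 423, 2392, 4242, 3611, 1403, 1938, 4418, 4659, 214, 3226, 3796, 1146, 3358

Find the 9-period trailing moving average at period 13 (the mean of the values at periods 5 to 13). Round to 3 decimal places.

2639.667

Sum of periods 5–13: 671 + 423 + 2392 + 4242 + 3611 + 1403 + 1938 + 4418 + 4659 = 23757
Divide by 9: 23757 / 9 = 2639.667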